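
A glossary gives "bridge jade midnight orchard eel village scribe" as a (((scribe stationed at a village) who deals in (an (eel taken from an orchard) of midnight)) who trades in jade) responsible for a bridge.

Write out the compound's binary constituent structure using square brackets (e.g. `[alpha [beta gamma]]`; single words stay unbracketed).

At the top level: head "scribe" (specifically "jade midnight orchard eel village scribe"); modifier "bridge".
Inside "jade midnight orchard eel village scribe": head "scribe" (specifically "midnight orchard eel village scribe"), modifier "jade".
Inside "midnight orchard eel village scribe": head "scribe" (specifically "village scribe"), modifier "midnight orchard eel".
Inside "midnight orchard eel": head "eel" (specifically "orchard eel"), modifier "midnight".
Inside "orchard eel": head "eel", modifier "orchard".
Inside "village scribe": head "scribe", modifier "village".
So the structure is [bridge [jade [[midnight [orchard eel]] [village scribe]]]].

[bridge [jade [[midnight [orchard eel]] [village scribe]]]]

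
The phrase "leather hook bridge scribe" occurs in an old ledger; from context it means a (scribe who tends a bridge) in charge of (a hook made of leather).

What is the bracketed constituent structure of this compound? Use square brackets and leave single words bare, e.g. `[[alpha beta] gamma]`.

Whole compound: head "scribe" (specifically "bridge scribe"), modifier "leather hook".
Inside "leather hook": head "hook", modifier "leather".
Inside "bridge scribe": head "scribe", modifier "bridge".
So the structure is [[leather hook] [bridge scribe]].

[[leather hook] [bridge scribe]]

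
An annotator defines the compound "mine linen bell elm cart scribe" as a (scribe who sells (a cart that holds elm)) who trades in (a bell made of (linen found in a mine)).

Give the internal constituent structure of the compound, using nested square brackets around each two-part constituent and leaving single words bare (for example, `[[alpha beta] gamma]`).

At the top level: head "scribe" (specifically "elm cart scribe"); modifier "mine linen bell".
"mine linen bell" → head "bell", modifier "mine linen".
"mine linen" → head "linen", modifier "mine".
"elm cart scribe" → head "scribe", modifier "elm cart".
"elm cart" → head "cart", modifier "elm".
Putting it together: [[[mine linen] bell] [[elm cart] scribe]].

[[[mine linen] bell] [[elm cart] scribe]]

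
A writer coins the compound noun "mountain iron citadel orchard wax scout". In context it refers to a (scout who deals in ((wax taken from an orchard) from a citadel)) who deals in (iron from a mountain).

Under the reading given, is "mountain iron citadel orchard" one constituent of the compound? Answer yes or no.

no

The top-level split is [mountain iron] [citadel orchard wax scout]; the full structure is [[mountain iron] [[citadel [orchard wax]] scout]].
"mountain iron citadel orchard" straddles a constituent boundary, so it is not a single unit.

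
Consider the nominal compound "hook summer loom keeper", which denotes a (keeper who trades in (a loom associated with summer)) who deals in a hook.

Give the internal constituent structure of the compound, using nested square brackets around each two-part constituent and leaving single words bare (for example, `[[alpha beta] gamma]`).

Whole compound: head "keeper" (specifically "summer loom keeper"), modifier "hook".
Within "summer loom keeper", the head is "keeper" and the modifier is "summer loom".
Within "summer loom", the head is "loom" and the modifier is "summer".
Putting it together: [hook [[summer loom] keeper]].

[hook [[summer loom] keeper]]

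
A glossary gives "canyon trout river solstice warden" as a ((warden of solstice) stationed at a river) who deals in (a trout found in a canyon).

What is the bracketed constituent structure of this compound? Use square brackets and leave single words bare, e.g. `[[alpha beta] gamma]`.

The outermost head in the paraphrase is "warden" (specifically "river solstice warden"), modified by "canyon trout".
Within "canyon trout", the head is "trout" and the modifier is "canyon".
Within "river solstice warden", the head is "warden" (specifically "solstice warden") and the modifier is "river".
Within "solstice warden", the head is "warden" and the modifier is "solstice".
Putting it together: [[canyon trout] [river [solstice warden]]].

[[canyon trout] [river [solstice warden]]]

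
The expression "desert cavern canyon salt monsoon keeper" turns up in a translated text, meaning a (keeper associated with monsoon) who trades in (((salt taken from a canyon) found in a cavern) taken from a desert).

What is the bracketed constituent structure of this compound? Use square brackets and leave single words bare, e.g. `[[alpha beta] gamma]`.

At the top level: head "keeper" (specifically "monsoon keeper"); modifier "desert cavern canyon salt".
Inside "desert cavern canyon salt": head "salt" (specifically "cavern canyon salt"), modifier "desert".
Inside "cavern canyon salt": head "salt" (specifically "canyon salt"), modifier "cavern".
Inside "canyon salt": head "salt", modifier "canyon".
Inside "monsoon keeper": head "keeper", modifier "monsoon".
Putting it together: [[desert [cavern [canyon salt]]] [monsoon keeper]].

[[desert [cavern [canyon salt]]] [monsoon keeper]]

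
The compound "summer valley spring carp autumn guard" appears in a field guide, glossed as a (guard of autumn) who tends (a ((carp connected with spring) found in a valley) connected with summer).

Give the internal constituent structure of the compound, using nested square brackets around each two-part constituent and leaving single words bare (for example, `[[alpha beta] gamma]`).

[[summer [valley [spring carp]]] [autumn guard]]

Overall it is a kind of guard (specifically "autumn guard"); the modifier is "summer valley spring carp".
"summer valley spring carp" → head "carp" (specifically "valley spring carp"), modifier "summer".
"valley spring carp" → head "carp" (specifically "spring carp"), modifier "valley".
"spring carp" → head "carp", modifier "spring".
"autumn guard" → head "guard", modifier "autumn".
Assembled: [[summer [valley [spring carp]]] [autumn guard]].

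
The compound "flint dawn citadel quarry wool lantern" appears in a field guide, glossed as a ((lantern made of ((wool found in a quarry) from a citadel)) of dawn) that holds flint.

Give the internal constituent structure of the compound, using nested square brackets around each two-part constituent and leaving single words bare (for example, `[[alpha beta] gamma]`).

[flint [dawn [[citadel [quarry wool]] lantern]]]

Whole compound: head "lantern" (specifically "dawn citadel quarry wool lantern"), modifier "flint".
Within "dawn citadel quarry wool lantern", the head is "lantern" (specifically "citadel quarry wool lantern") and the modifier is "dawn".
Within "citadel quarry wool lantern", the head is "lantern" and the modifier is "citadel quarry wool".
Within "citadel quarry wool", the head is "wool" (specifically "quarry wool") and the modifier is "citadel".
Within "quarry wool", the head is "wool" and the modifier is "quarry".
Assembled: [flint [dawn [[citadel [quarry wool]] lantern]]].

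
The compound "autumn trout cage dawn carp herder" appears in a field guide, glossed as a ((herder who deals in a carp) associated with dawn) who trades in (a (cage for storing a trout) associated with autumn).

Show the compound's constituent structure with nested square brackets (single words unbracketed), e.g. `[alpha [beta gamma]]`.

[[autumn [trout cage]] [dawn [carp herder]]]

Overall it is a kind of herder (specifically "dawn carp herder"); the modifier is "autumn trout cage".
Within "autumn trout cage", the head is "cage" (specifically "trout cage") and the modifier is "autumn".
Within "trout cage", the head is "cage" and the modifier is "trout".
Within "dawn carp herder", the head is "herder" (specifically "carp herder") and the modifier is "dawn".
Within "carp herder", the head is "herder" and the modifier is "carp".
Assembled: [[autumn [trout cage]] [dawn [carp herder]]].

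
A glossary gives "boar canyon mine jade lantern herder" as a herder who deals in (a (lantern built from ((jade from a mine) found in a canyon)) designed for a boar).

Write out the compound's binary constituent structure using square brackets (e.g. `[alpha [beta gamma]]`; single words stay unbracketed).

The outermost head in the paraphrase is "herder", modified by "boar canyon mine jade lantern".
Inside "boar canyon mine jade lantern": head "lantern" (specifically "canyon mine jade lantern"), modifier "boar".
Inside "canyon mine jade lantern": head "lantern", modifier "canyon mine jade".
Inside "canyon mine jade": head "jade" (specifically "mine jade"), modifier "canyon".
Inside "mine jade": head "jade", modifier "mine".
So the structure is [[boar [[canyon [mine jade]] lantern]] herder].

[[boar [[canyon [mine jade]] lantern]] herder]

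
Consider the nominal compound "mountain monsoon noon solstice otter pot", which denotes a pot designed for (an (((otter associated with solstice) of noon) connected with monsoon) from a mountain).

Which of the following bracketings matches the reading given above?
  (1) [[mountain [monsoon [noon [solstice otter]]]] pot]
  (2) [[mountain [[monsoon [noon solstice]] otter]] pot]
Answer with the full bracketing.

The paraphrase's head is the "pot" part ("pot"); its modifier is "mountain monsoon noon solstice otter".
That top-level split, carried through the inner groups, gives [[mountain [monsoon [noon [solstice otter]]]] pot].

[[mountain [monsoon [noon [solstice otter]]]] pot]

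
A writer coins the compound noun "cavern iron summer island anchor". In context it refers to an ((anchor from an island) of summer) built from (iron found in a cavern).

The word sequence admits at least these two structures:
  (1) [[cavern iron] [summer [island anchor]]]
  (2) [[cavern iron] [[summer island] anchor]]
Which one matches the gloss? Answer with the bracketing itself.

[[cavern iron] [summer [island anchor]]]

The paraphrase's head is the "anchor" part ("summer island anchor"); its modifier is "cavern iron".
That top-level split, carried through the inner groups, gives [[cavern iron] [summer [island anchor]]].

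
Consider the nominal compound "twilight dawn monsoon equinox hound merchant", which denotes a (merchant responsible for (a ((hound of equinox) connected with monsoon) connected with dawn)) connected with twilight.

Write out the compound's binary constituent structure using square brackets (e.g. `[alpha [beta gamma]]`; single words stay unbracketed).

At the top level: head "merchant" (specifically "dawn monsoon equinox hound merchant"); modifier "twilight".
"dawn monsoon equinox hound merchant" → head "merchant", modifier "dawn monsoon equinox hound".
"dawn monsoon equinox hound" → head "hound" (specifically "monsoon equinox hound"), modifier "dawn".
"monsoon equinox hound" → head "hound" (specifically "equinox hound"), modifier "monsoon".
"equinox hound" → head "hound", modifier "equinox".
Assembled: [twilight [[dawn [monsoon [equinox hound]]] merchant]].

[twilight [[dawn [monsoon [equinox hound]]] merchant]]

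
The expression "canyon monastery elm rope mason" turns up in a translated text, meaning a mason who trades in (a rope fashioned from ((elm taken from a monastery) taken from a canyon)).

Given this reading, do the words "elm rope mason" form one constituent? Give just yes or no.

The top-level split is [canyon monastery elm rope] [mason]; the full structure is [[[canyon [monastery elm]] rope] mason].
"elm rope mason" straddles a constituent boundary, so it is not a single unit.

no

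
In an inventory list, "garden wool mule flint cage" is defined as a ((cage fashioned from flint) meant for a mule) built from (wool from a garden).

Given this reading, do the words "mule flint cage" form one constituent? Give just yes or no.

The paraphrase groups the words so that "mule flint cage" is one unit: it corresponds to a single parenthesized sub-phrase.
The full structure is [[garden wool] [mule [flint cage]]], in which [mule flint cage] is a constituent.

yes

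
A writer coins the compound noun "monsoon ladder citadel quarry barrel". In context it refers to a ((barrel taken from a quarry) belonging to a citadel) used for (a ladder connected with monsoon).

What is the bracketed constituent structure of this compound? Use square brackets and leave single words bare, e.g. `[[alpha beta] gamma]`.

Whole compound: head "barrel" (specifically "citadel quarry barrel"), modifier "monsoon ladder".
Inside "monsoon ladder": head "ladder", modifier "monsoon".
Inside "citadel quarry barrel": head "barrel" (specifically "quarry barrel"), modifier "citadel".
Inside "quarry barrel": head "barrel", modifier "quarry".
Assembled: [[monsoon ladder] [citadel [quarry barrel]]].

[[monsoon ladder] [citadel [quarry barrel]]]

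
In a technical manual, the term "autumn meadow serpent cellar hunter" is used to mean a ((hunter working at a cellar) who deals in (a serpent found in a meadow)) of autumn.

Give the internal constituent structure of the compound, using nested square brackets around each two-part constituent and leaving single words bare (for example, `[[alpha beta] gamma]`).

[autumn [[meadow serpent] [cellar hunter]]]

The outermost head in the paraphrase is "hunter" (specifically "meadow serpent cellar hunter"), modified by "autumn".
Within "meadow serpent cellar hunter", the head is "hunter" (specifically "cellar hunter") and the modifier is "meadow serpent".
Within "meadow serpent", the head is "serpent" and the modifier is "meadow".
Within "cellar hunter", the head is "hunter" and the modifier is "cellar".
Putting it together: [autumn [[meadow serpent] [cellar hunter]]].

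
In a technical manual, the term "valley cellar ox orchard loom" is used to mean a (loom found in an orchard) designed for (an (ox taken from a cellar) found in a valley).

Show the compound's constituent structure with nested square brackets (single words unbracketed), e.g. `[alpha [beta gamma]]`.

Overall it is a kind of loom (specifically "orchard loom"); the modifier is "valley cellar ox".
Inside "valley cellar ox": head "ox" (specifically "cellar ox"), modifier "valley".
Inside "cellar ox": head "ox", modifier "cellar".
Inside "orchard loom": head "loom", modifier "orchard".
Assembled: [[valley [cellar ox]] [orchard loom]].

[[valley [cellar ox]] [orchard loom]]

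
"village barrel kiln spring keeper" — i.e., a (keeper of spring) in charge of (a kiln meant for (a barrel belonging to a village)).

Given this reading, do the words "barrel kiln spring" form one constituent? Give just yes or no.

no

The top-level split is [village barrel kiln] [spring keeper]; the full structure is [[[village barrel] kiln] [spring keeper]].
"barrel kiln spring" straddles a constituent boundary, so it is not a single unit.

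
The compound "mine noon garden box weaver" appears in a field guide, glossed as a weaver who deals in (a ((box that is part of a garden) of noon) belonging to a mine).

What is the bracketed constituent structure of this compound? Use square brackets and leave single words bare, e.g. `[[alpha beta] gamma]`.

Overall it is a kind of weaver; the modifier is "mine noon garden box".
Within "mine noon garden box", the head is "box" (specifically "noon garden box") and the modifier is "mine".
Within "noon garden box", the head is "box" (specifically "garden box") and the modifier is "noon".
Within "garden box", the head is "box" and the modifier is "garden".
Putting it together: [[mine [noon [garden box]]] weaver].

[[mine [noon [garden box]]] weaver]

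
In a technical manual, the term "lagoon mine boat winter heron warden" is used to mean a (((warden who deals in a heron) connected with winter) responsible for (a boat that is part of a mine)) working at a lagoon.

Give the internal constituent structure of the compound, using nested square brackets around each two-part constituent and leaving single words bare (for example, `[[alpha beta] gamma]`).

At the top level: head "warden" (specifically "mine boat winter heron warden"); modifier "lagoon".
Inside "mine boat winter heron warden": head "warden" (specifically "winter heron warden"), modifier "mine boat".
Inside "mine boat": head "boat", modifier "mine".
Inside "winter heron warden": head "warden" (specifically "heron warden"), modifier "winter".
Inside "heron warden": head "warden", modifier "heron".
So the structure is [lagoon [[mine boat] [winter [heron warden]]]].

[lagoon [[mine boat] [winter [heron warden]]]]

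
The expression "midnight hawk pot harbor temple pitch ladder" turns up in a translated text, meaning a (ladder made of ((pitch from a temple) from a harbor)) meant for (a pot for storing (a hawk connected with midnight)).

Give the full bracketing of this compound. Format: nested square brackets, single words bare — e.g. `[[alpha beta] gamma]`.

Whole compound: head "ladder" (specifically "harbor temple pitch ladder"), modifier "midnight hawk pot".
"midnight hawk pot" → head "pot", modifier "midnight hawk".
"midnight hawk" → head "hawk", modifier "midnight".
"harbor temple pitch ladder" → head "ladder", modifier "harbor temple pitch".
"harbor temple pitch" → head "pitch" (specifically "temple pitch"), modifier "harbor".
"temple pitch" → head "pitch", modifier "temple".
So the structure is [[[midnight hawk] pot] [[harbor [temple pitch]] ladder]].

[[[midnight hawk] pot] [[harbor [temple pitch]] ladder]]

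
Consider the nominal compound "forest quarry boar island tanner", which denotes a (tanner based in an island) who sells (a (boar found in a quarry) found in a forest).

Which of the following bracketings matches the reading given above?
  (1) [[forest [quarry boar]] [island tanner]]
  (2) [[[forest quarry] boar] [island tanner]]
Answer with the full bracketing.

[[forest [quarry boar]] [island tanner]]

The paraphrase's head is the "tanner" part ("island tanner"); its modifier is "forest quarry boar".
That top-level split, carried through the inner groups, gives [[forest [quarry boar]] [island tanner]].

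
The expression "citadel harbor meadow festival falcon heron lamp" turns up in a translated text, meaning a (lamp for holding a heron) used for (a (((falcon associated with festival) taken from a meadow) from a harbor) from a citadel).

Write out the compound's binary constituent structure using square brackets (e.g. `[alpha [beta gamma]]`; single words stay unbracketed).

Overall it is a kind of lamp (specifically "heron lamp"); the modifier is "citadel harbor meadow festival falcon".
Within "citadel harbor meadow festival falcon", the head is "falcon" (specifically "harbor meadow festival falcon") and the modifier is "citadel".
Within "harbor meadow festival falcon", the head is "falcon" (specifically "meadow festival falcon") and the modifier is "harbor".
Within "meadow festival falcon", the head is "falcon" (specifically "festival falcon") and the modifier is "meadow".
Within "festival falcon", the head is "falcon" and the modifier is "festival".
Within "heron lamp", the head is "lamp" and the modifier is "heron".
Putting it together: [[citadel [harbor [meadow [festival falcon]]]] [heron lamp]].

[[citadel [harbor [meadow [festival falcon]]]] [heron lamp]]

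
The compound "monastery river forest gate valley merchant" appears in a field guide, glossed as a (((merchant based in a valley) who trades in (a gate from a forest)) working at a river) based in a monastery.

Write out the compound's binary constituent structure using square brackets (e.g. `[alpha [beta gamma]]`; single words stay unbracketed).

[monastery [river [[forest gate] [valley merchant]]]]

At the top level: head "merchant" (specifically "river forest gate valley merchant"); modifier "monastery".
Within "river forest gate valley merchant", the head is "merchant" (specifically "forest gate valley merchant") and the modifier is "river".
Within "forest gate valley merchant", the head is "merchant" (specifically "valley merchant") and the modifier is "forest gate".
Within "forest gate", the head is "gate" and the modifier is "forest".
Within "valley merchant", the head is "merchant" and the modifier is "valley".
So the structure is [monastery [river [[forest gate] [valley merchant]]]].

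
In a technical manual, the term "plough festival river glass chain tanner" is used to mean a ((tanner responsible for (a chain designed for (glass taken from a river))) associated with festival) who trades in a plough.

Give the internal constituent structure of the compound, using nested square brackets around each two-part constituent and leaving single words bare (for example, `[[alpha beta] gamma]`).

[plough [festival [[[river glass] chain] tanner]]]

The outermost head in the paraphrase is "tanner" (specifically "festival river glass chain tanner"), modified by "plough".
"festival river glass chain tanner" → head "tanner" (specifically "river glass chain tanner"), modifier "festival".
"river glass chain tanner" → head "tanner", modifier "river glass chain".
"river glass chain" → head "chain", modifier "river glass".
"river glass" → head "glass", modifier "river".
Putting it together: [plough [festival [[[river glass] chain] tanner]]].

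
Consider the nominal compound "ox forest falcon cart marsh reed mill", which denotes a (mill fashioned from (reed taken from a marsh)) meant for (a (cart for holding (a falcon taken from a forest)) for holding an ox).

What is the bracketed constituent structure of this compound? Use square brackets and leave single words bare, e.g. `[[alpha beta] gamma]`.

Whole compound: head "mill" (specifically "marsh reed mill"), modifier "ox forest falcon cart".
Inside "ox forest falcon cart": head "cart" (specifically "forest falcon cart"), modifier "ox".
Inside "forest falcon cart": head "cart", modifier "forest falcon".
Inside "forest falcon": head "falcon", modifier "forest".
Inside "marsh reed mill": head "mill", modifier "marsh reed".
Inside "marsh reed": head "reed", modifier "marsh".
Assembled: [[ox [[forest falcon] cart]] [[marsh reed] mill]].

[[ox [[forest falcon] cart]] [[marsh reed] mill]]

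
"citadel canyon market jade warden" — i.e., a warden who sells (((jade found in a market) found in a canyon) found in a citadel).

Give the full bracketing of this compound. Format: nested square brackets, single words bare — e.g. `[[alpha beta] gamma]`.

At the top level: head "warden"; modifier "citadel canyon market jade".
"citadel canyon market jade" → head "jade" (specifically "canyon market jade"), modifier "citadel".
"canyon market jade" → head "jade" (specifically "market jade"), modifier "canyon".
"market jade" → head "jade", modifier "market".
So the structure is [[citadel [canyon [market jade]]] warden].

[[citadel [canyon [market jade]]] warden]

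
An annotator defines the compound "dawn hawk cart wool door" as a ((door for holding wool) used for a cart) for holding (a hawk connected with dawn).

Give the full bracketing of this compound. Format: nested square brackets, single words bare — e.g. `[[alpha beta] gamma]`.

[[dawn hawk] [cart [wool door]]]

Whole compound: head "door" (specifically "cart wool door"), modifier "dawn hawk".
Within "dawn hawk", the head is "hawk" and the modifier is "dawn".
Within "cart wool door", the head is "door" (specifically "wool door") and the modifier is "cart".
Within "wool door", the head is "door" and the modifier is "wool".
So the structure is [[dawn hawk] [cart [wool door]]].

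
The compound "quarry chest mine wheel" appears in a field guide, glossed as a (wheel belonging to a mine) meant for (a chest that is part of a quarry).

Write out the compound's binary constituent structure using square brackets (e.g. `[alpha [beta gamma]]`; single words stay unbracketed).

At the top level: head "wheel" (specifically "mine wheel"); modifier "quarry chest".
"quarry chest" → head "chest", modifier "quarry".
"mine wheel" → head "wheel", modifier "mine".
Assembled: [[quarry chest] [mine wheel]].

[[quarry chest] [mine wheel]]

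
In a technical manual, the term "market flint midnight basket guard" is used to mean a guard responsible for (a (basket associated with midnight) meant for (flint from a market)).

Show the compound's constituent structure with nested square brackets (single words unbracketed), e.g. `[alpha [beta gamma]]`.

Overall it is a kind of guard; the modifier is "market flint midnight basket".
"market flint midnight basket" → head "basket" (specifically "midnight basket"), modifier "market flint".
"market flint" → head "flint", modifier "market".
"midnight basket" → head "basket", modifier "midnight".
So the structure is [[[market flint] [midnight basket]] guard].

[[[market flint] [midnight basket]] guard]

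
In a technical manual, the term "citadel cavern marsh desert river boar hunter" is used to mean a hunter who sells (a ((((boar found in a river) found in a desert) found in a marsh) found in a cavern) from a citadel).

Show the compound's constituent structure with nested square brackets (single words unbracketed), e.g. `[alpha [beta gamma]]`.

The outermost head in the paraphrase is "hunter", modified by "citadel cavern marsh desert river boar".
"citadel cavern marsh desert river boar" → head "boar" (specifically "cavern marsh desert river boar"), modifier "citadel".
"cavern marsh desert river boar" → head "boar" (specifically "marsh desert river boar"), modifier "cavern".
"marsh desert river boar" → head "boar" (specifically "desert river boar"), modifier "marsh".
"desert river boar" → head "boar" (specifically "river boar"), modifier "desert".
"river boar" → head "boar", modifier "river".
Assembled: [[citadel [cavern [marsh [desert [river boar]]]]] hunter].

[[citadel [cavern [marsh [desert [river boar]]]]] hunter]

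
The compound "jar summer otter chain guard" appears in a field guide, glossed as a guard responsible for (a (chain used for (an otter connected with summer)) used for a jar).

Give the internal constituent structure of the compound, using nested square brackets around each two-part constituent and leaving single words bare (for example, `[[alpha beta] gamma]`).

At the top level: head "guard"; modifier "jar summer otter chain".
Within "jar summer otter chain", the head is "chain" (specifically "summer otter chain") and the modifier is "jar".
Within "summer otter chain", the head is "chain" and the modifier is "summer otter".
Within "summer otter", the head is "otter" and the modifier is "summer".
Assembled: [[jar [[summer otter] chain]] guard].

[[jar [[summer otter] chain]] guard]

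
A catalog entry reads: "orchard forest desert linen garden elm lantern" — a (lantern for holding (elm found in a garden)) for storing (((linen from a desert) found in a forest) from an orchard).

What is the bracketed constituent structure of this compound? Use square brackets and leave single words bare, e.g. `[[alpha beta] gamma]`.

[[orchard [forest [desert linen]]] [[garden elm] lantern]]

The outermost head in the paraphrase is "lantern" (specifically "garden elm lantern"), modified by "orchard forest desert linen".
Inside "orchard forest desert linen": head "linen" (specifically "forest desert linen"), modifier "orchard".
Inside "forest desert linen": head "linen" (specifically "desert linen"), modifier "forest".
Inside "desert linen": head "linen", modifier "desert".
Inside "garden elm lantern": head "lantern", modifier "garden elm".
Inside "garden elm": head "elm", modifier "garden".
So the structure is [[orchard [forest [desert linen]]] [[garden elm] lantern]].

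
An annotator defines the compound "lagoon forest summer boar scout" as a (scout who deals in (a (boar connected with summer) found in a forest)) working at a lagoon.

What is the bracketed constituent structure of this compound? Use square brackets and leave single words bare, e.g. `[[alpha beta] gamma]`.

[lagoon [[forest [summer boar]] scout]]

Whole compound: head "scout" (specifically "forest summer boar scout"), modifier "lagoon".
"forest summer boar scout" → head "scout", modifier "forest summer boar".
"forest summer boar" → head "boar" (specifically "summer boar"), modifier "forest".
"summer boar" → head "boar", modifier "summer".
So the structure is [lagoon [[forest [summer boar]] scout]].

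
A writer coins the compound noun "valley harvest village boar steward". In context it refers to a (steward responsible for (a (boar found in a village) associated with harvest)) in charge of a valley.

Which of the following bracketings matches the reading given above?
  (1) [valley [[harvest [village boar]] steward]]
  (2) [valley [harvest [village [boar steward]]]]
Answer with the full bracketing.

[valley [[harvest [village boar]] steward]]

The paraphrase's head is the "steward" part ("harvest village boar steward"); its modifier is "valley".
That top-level split, carried through the inner groups, gives [valley [[harvest [village boar]] steward]].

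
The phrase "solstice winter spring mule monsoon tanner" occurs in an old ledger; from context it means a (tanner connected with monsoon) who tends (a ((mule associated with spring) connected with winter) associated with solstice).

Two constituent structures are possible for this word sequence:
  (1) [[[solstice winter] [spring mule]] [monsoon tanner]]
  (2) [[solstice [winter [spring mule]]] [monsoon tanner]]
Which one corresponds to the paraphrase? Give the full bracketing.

The paraphrase's head is the "tanner" part ("monsoon tanner"); its modifier is "solstice winter spring mule".
That top-level split, carried through the inner groups, gives [[solstice [winter [spring mule]]] [monsoon tanner]].

[[solstice [winter [spring mule]]] [monsoon tanner]]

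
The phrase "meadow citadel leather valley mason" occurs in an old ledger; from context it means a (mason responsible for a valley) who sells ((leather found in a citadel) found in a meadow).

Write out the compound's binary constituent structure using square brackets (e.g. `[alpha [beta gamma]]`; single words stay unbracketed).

At the top level: head "mason" (specifically "valley mason"); modifier "meadow citadel leather".
Within "meadow citadel leather", the head is "leather" (specifically "citadel leather") and the modifier is "meadow".
Within "citadel leather", the head is "leather" and the modifier is "citadel".
Within "valley mason", the head is "mason" and the modifier is "valley".
So the structure is [[meadow [citadel leather]] [valley mason]].

[[meadow [citadel leather]] [valley mason]]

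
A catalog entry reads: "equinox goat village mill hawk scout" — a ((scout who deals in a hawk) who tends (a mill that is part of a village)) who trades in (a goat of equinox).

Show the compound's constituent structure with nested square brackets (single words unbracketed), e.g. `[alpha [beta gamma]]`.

[[equinox goat] [[village mill] [hawk scout]]]

Whole compound: head "scout" (specifically "village mill hawk scout"), modifier "equinox goat".
Within "equinox goat", the head is "goat" and the modifier is "equinox".
Within "village mill hawk scout", the head is "scout" (specifically "hawk scout") and the modifier is "village mill".
Within "village mill", the head is "mill" and the modifier is "village".
Within "hawk scout", the head is "scout" and the modifier is "hawk".
So the structure is [[equinox goat] [[village mill] [hawk scout]]].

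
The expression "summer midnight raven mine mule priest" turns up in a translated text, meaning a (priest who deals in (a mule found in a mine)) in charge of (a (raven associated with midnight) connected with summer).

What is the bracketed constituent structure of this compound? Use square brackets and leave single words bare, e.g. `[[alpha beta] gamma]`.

Overall it is a kind of priest (specifically "mine mule priest"); the modifier is "summer midnight raven".
Inside "summer midnight raven": head "raven" (specifically "midnight raven"), modifier "summer".
Inside "midnight raven": head "raven", modifier "midnight".
Inside "mine mule priest": head "priest", modifier "mine mule".
Inside "mine mule": head "mule", modifier "mine".
So the structure is [[summer [midnight raven]] [[mine mule] priest]].

[[summer [midnight raven]] [[mine mule] priest]]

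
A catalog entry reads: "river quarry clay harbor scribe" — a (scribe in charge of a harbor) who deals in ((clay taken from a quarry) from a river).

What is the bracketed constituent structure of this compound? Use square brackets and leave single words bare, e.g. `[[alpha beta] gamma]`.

Overall it is a kind of scribe (specifically "harbor scribe"); the modifier is "river quarry clay".
Inside "river quarry clay": head "clay" (specifically "quarry clay"), modifier "river".
Inside "quarry clay": head "clay", modifier "quarry".
Inside "harbor scribe": head "scribe", modifier "harbor".
So the structure is [[river [quarry clay]] [harbor scribe]].

[[river [quarry clay]] [harbor scribe]]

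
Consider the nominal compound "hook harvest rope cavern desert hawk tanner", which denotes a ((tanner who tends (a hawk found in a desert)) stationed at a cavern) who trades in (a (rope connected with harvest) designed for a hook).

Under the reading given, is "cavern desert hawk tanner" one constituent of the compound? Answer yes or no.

yes

The paraphrase groups the words so that "cavern desert hawk tanner" is one unit: it corresponds to a single parenthesized sub-phrase.
The full structure is [[hook [harvest rope]] [cavern [[desert hawk] tanner]]], in which [cavern desert hawk tanner] is a constituent.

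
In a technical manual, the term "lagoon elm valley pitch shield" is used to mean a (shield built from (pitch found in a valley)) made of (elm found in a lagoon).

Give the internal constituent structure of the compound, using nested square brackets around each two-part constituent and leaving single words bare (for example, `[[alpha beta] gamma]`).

[[lagoon elm] [[valley pitch] shield]]

At the top level: head "shield" (specifically "valley pitch shield"); modifier "lagoon elm".
Within "lagoon elm", the head is "elm" and the modifier is "lagoon".
Within "valley pitch shield", the head is "shield" and the modifier is "valley pitch".
Within "valley pitch", the head is "pitch" and the modifier is "valley".
Putting it together: [[lagoon elm] [[valley pitch] shield]].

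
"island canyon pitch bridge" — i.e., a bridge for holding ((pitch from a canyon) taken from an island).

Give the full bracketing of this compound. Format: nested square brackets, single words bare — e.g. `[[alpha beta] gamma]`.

The outermost head in the paraphrase is "bridge", modified by "island canyon pitch".
Inside "island canyon pitch": head "pitch" (specifically "canyon pitch"), modifier "island".
Inside "canyon pitch": head "pitch", modifier "canyon".
Putting it together: [[island [canyon pitch]] bridge].

[[island [canyon pitch]] bridge]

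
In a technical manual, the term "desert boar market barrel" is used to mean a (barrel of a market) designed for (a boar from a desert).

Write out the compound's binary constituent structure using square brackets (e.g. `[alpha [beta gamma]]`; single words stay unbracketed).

At the top level: head "barrel" (specifically "market barrel"); modifier "desert boar".
"desert boar" → head "boar", modifier "desert".
"market barrel" → head "barrel", modifier "market".
So the structure is [[desert boar] [market barrel]].

[[desert boar] [market barrel]]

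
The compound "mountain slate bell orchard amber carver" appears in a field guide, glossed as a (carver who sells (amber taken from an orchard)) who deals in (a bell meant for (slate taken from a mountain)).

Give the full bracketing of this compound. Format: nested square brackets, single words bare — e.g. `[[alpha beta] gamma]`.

Whole compound: head "carver" (specifically "orchard amber carver"), modifier "mountain slate bell".
Inside "mountain slate bell": head "bell", modifier "mountain slate".
Inside "mountain slate": head "slate", modifier "mountain".
Inside "orchard amber carver": head "carver", modifier "orchard amber".
Inside "orchard amber": head "amber", modifier "orchard".
Putting it together: [[[mountain slate] bell] [[orchard amber] carver]].

[[[mountain slate] bell] [[orchard amber] carver]]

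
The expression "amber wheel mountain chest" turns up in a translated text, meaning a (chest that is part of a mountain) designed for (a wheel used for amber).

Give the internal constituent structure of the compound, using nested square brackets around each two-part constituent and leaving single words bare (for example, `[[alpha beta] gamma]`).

[[amber wheel] [mountain chest]]

At the top level: head "chest" (specifically "mountain chest"); modifier "amber wheel".
Inside "amber wheel": head "wheel", modifier "amber".
Inside "mountain chest": head "chest", modifier "mountain".
So the structure is [[amber wheel] [mountain chest]].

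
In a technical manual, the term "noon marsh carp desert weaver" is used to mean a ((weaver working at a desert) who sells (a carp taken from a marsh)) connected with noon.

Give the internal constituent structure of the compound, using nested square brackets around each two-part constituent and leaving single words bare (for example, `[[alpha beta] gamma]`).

[noon [[marsh carp] [desert weaver]]]

At the top level: head "weaver" (specifically "marsh carp desert weaver"); modifier "noon".
"marsh carp desert weaver" → head "weaver" (specifically "desert weaver"), modifier "marsh carp".
"marsh carp" → head "carp", modifier "marsh".
"desert weaver" → head "weaver", modifier "desert".
So the structure is [noon [[marsh carp] [desert weaver]]].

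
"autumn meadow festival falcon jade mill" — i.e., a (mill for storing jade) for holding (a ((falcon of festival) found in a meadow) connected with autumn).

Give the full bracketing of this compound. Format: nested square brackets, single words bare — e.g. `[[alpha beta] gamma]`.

Overall it is a kind of mill (specifically "jade mill"); the modifier is "autumn meadow festival falcon".
Within "autumn meadow festival falcon", the head is "falcon" (specifically "meadow festival falcon") and the modifier is "autumn".
Within "meadow festival falcon", the head is "falcon" (specifically "festival falcon") and the modifier is "meadow".
Within "festival falcon", the head is "falcon" and the modifier is "festival".
Within "jade mill", the head is "mill" and the modifier is "jade".
So the structure is [[autumn [meadow [festival falcon]]] [jade mill]].

[[autumn [meadow [festival falcon]]] [jade mill]]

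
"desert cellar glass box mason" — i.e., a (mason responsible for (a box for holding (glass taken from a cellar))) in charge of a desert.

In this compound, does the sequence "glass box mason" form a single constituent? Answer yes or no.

The top-level split is [desert] [cellar glass box mason]; the full structure is [desert [[[cellar glass] box] mason]].
"glass box mason" straddles a constituent boundary, so it is not a single unit.

no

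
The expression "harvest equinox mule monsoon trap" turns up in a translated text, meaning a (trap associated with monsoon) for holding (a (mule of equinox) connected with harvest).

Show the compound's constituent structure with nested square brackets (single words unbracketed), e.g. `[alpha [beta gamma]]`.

At the top level: head "trap" (specifically "monsoon trap"); modifier "harvest equinox mule".
Inside "harvest equinox mule": head "mule" (specifically "equinox mule"), modifier "harvest".
Inside "equinox mule": head "mule", modifier "equinox".
Inside "monsoon trap": head "trap", modifier "monsoon".
Assembled: [[harvest [equinox mule]] [monsoon trap]].

[[harvest [equinox mule]] [monsoon trap]]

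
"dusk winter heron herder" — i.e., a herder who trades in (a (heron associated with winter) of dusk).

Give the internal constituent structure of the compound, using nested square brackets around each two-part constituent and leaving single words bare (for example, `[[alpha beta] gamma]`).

At the top level: head "herder"; modifier "dusk winter heron".
Within "dusk winter heron", the head is "heron" (specifically "winter heron") and the modifier is "dusk".
Within "winter heron", the head is "heron" and the modifier is "winter".
Assembled: [[dusk [winter heron]] herder].

[[dusk [winter heron]] herder]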